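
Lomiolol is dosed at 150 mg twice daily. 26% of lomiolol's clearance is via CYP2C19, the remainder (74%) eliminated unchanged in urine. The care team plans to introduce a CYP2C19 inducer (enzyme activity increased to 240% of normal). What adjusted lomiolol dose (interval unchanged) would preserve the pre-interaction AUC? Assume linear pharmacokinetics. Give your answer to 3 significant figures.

The CYP2C19 pathway (26% of clearance) is boosted to 2.4× activity: 0.26 × 2.4 = 0.624.
The remaining 74% of clearance is unaffected.
Relative clearance = 0.624 + 0.74 = 1.364.
Css,avg = (dose rate)/CL, so holding Css fixed requires dose ∝ CL: 150 × 1.364 = 205 mg.

205 mg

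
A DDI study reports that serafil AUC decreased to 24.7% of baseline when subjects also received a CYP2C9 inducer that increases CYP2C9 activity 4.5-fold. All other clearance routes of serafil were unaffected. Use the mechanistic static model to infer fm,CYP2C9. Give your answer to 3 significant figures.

0.871

CL'/CL = 1 / 0.247 = 4.049
4.5·fm + (1 − fm) = 4.049
fm = (4.049 − 1) / (4.5 − 1) = 0.871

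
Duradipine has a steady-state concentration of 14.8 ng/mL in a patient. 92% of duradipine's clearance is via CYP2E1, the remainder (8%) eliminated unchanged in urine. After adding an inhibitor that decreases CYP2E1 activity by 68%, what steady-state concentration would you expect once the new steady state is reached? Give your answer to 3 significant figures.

CYP2E1: 0.92 × 0.32 = 0.2944
Other: 0.08 (unchanged)
CL_new/CL_old = 0.2944 + 0.08 = 0.3744.
New steady-state concentration = baseline ÷ relative clearance = 14.8 / 0.3744 = 39.5 ng/mL.

39.5 ng/mL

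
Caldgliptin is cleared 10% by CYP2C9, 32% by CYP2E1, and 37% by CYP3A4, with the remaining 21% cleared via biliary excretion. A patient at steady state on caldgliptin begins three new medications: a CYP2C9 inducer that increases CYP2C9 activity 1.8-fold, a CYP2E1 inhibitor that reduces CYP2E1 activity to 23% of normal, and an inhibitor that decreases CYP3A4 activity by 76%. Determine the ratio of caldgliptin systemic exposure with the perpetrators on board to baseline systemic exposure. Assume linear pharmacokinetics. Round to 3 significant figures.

The CYP2C9 pathway (10% of clearance) is boosted to 1.8× activity: 0.1 × 1.8 = 0.18.
The CYP2E1 pathway (32% of clearance) drops to 0.23× activity: 0.32 × 0.23 = 0.0736.
The CYP3A4 pathway (37% of clearance) drops to 0.24× activity: 0.37 × 0.24 = 0.0888.
Non-CYP routes (21%) are unchanged.
Relative clearance = 0.18 + 0.0736 + 0.0888 + 0.21 = 0.5524.
Net systemic exposure ratio = 1 / 0.5524 = 1.81.

1.81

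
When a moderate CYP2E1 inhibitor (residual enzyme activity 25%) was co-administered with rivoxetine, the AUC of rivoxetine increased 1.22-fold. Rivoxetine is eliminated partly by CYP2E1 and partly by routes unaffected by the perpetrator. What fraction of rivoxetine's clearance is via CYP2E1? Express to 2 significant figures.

0.24

CL'/CL = 1 / 1.22 = 0.8197
0.25·fm + (1 − fm) = 0.8197
fm = (0.8197 − 1) / (0.25 − 1) = 0.24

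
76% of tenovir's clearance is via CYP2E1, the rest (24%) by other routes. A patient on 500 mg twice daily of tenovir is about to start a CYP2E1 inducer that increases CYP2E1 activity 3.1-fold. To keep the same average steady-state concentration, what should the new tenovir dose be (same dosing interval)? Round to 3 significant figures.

The CYP2E1 pathway (76% of clearance) is boosted to 3.1× activity: 0.76 × 3.1 = 2.356.
The remaining 24% of clearance is unaffected.
Relative clearance = 2.356 + 0.24 = 2.596.
Exposure is unchanged when dose changes in proportion to clearance. New dose = 500 mg × 2.596 = 1.30 × 10³ mg.

1.30 × 10³ mg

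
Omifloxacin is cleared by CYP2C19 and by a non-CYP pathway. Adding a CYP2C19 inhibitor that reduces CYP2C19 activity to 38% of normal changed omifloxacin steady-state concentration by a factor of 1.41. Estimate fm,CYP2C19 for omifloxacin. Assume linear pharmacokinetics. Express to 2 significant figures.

CL'/CL = 1 / 1.41 = 0.7092
0.38·fm + (1 − fm) = 0.7092
fm = (0.7092 − 1) / (0.38 − 1) = 0.47

0.47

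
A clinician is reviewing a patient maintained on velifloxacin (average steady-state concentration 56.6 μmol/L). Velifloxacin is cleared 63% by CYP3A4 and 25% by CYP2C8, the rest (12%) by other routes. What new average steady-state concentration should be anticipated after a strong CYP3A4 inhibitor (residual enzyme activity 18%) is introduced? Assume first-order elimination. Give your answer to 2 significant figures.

The CYP3A4 pathway (63% of clearance) is reduced to 0.18× activity: 0.63 × 0.18 = 0.1134.
CYP2C8 (25%) and the residual 12% are unaffected.
Relative clearance = 0.1134 + 0.25 + 0.12 = 0.4834.
New average steady-state concentration = baseline ÷ relative clearance = 56.6 / 0.4834 = 1.2 × 10² μmol/L.

1.2 × 10² μmol/L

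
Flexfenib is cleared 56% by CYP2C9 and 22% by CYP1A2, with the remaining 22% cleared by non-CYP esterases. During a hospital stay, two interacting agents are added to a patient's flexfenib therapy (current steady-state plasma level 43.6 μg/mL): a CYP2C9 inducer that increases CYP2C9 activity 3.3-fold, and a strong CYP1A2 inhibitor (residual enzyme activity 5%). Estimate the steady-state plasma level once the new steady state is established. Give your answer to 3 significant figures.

21.0 μg/mL

The CYP2C9 pathway (56% of clearance) increases to 3.3× activity: 0.56 × 3.3 = 1.848.
The CYP1A2 pathway (22% of clearance) drops to 0.05× activity: 0.22 × 0.05 = 0.011.
The remaining 22% of clearance is unaffected.
Relative clearance = 1.848 + 0.011 + 0.22 = 2.079.
Dividing the baseline by the relative clearance: 43.6 / 2.079 = 21.0 μg/mL.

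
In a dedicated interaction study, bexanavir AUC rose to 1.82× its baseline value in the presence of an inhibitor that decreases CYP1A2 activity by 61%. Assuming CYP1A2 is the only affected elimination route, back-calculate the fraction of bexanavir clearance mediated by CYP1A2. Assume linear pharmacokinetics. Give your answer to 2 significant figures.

Let fm be the CYP1A2 fraction. New clearance relative to baseline = fm × 0.39 + (1 − fm).
AUC ratio = 1 / (new CL fraction), so new CL fraction = 1 / 1.82 = 0.5495.
fm × 0.39 + 1 − fm = 0.5495  ⇒  fm × (0.39 − 1) = −0.4505  ⇒  fm = 0.74.

0.74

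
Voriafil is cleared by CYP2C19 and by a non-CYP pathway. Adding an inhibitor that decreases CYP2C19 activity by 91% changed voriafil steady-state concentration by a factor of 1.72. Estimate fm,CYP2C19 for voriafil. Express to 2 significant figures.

Call the CYP2C19 fraction fm. After the interaction, CL_new/CL_old = fm × 0.09 + (1 − fm).
Steady-state concentration ratio = 1 / (new CL fraction), so new CL fraction = 1 / 1.72 = 0.5814.
fm × 0.09 + 1 − fm = 0.5814  ⇒  fm × (0.09 − 1) = −0.4186  ⇒  fm = 0.46.

0.46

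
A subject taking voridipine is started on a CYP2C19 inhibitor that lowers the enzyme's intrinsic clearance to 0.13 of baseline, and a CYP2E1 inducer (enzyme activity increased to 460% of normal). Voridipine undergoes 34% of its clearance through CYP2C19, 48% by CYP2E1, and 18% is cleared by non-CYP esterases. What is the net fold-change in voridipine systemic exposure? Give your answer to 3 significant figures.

The CYP2C19 pathway (34% of clearance) falls to 0.13× activity: 0.34 × 0.13 = 0.0442.
The CYP2E1 pathway (48% of clearance) rises to 4.6× activity: 0.48 × 4.6 = 2.208.
Non-CYP routes (18%) are unchanged.
CL_new/CL_old = 0.0442 + 2.208 + 0.18 = 2.4322.
Net systemic exposure ratio = 1 / 2.4322 = 0.411.

0.411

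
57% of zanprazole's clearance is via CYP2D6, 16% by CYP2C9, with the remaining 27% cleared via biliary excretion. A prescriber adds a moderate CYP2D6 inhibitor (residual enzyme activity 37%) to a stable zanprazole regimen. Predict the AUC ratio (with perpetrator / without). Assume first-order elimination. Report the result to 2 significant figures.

The CYP2D6 pathway (57% of clearance) falls to 0.37× activity: 0.57 × 0.37 = 0.2109.
CYP2C9 (16%) and the residual 27% are unaffected.
Relative clearance = 0.2109 + 0.16 + 0.27 = 0.6409.
AUC is inversely proportional to clearance, so the fold-change is 1 / 0.6409 = 1.6.

1.6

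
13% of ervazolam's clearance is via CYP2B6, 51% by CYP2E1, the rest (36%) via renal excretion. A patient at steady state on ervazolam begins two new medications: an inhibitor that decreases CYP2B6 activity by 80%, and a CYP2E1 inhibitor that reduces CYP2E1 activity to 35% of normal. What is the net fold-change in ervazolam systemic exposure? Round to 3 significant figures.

The CYP2B6 pathway (13% of clearance) falls to 0.2× activity: 0.13 × 0.2 = 0.026.
The CYP2E1 pathway (51% of clearance) drops to 0.35× activity: 0.51 × 0.35 = 0.1785.
Non-CYP routes (36%) are unchanged.
CL_new/CL_old = 0.026 + 0.1785 + 0.36 = 0.5645.
Because systemic exposure varies inversely with clearance, the combined effect is 1 / 0.5645 = 1.77.

1.77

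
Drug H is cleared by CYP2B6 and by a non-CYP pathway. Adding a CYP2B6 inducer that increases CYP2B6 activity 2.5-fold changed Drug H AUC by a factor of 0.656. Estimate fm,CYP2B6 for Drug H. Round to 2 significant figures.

Let fm be the CYP2B6 fraction. New clearance relative to baseline = fm × 2.5 + (1 − fm).
AUC ratio = 1 / (new CL fraction), so new CL fraction = 1 / 0.656 = 1.524.
fm × 2.5 + 1 − fm = 1.524  ⇒  fm × (2.5 − 1) = 0.5244  ⇒  fm = 0.35.

0.35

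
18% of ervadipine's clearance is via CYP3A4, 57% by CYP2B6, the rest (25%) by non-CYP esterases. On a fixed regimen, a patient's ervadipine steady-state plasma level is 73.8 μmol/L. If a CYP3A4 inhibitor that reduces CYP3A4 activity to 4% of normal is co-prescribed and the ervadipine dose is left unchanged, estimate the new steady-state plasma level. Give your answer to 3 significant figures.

CYP3A4: 0.18 × 0.04 = 0.0072
CYP2B6: 0.57 (unchanged)
Other: 0.25 (unchanged)
Relative clearance = 0.0072 + 0.57 + 0.25 = 0.8272.
With dosing unchanged, steady-state plasma level scales as 1/CL: 73.8 / 0.8272 = 89.2 μmol/L.

89.2 μmol/L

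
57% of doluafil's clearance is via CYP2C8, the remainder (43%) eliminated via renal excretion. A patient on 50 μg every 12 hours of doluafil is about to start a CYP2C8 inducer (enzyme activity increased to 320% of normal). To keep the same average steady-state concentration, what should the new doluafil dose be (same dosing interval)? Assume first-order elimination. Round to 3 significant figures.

113 μg

CYP2C8: 0.57 × 3.2 = 1.824
Other: 0.43 (unchanged)
New clearance relative to baseline: 1.824 + 0.43 = 2.254.
Css,avg = (dose rate)/CL, so holding Css fixed requires dose ∝ CL: 50 × 2.254 = 113 μg.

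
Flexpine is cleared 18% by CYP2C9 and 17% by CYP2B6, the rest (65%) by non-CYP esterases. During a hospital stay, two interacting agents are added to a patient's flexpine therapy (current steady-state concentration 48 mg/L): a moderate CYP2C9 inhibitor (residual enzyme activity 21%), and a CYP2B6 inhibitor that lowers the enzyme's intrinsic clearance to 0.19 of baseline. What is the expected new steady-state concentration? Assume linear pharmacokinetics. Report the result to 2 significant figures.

CYP2C9: 0.18 × 0.21 = 0.0378
CYP2B6: 0.17 × 0.19 = 0.0323
Other: 0.65 (unchanged)
New clearance relative to baseline: 0.0378 + 0.0323 + 0.65 = 0.7201.
Dividing the baseline by the relative clearance: 48 / 0.7201 = 67 mg/L.

67 mg/L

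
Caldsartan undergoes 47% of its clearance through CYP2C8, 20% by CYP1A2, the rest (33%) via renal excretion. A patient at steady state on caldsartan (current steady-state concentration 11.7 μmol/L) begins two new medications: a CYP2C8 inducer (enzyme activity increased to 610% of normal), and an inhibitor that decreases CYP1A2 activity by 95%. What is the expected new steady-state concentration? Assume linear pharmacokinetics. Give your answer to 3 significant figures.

The CYP2C8 pathway (47% of clearance) increases to 6.1× activity: 0.47 × 6.1 = 2.867.
The CYP1A2 pathway (20% of clearance) is reduced to 0.05× activity: 0.2 × 0.05 = 0.01.
The remaining 33% of clearance is unaffected.
New clearance relative to baseline: 2.867 + 0.01 + 0.33 = 3.207.
New steady-state concentration = 11.7 / 3.207 = 3.65 μmol/L (concentration scales inversely with clearance).

3.65 μmol/L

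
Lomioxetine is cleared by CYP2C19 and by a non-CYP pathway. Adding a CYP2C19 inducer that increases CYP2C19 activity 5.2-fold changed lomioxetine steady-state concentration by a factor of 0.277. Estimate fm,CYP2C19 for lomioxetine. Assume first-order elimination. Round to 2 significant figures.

0.62

Write x for the fraction cleared via CYP2C19. The observed steady-state concentration change means clearance rose to 1/0.277 = 3.61 of baseline.
Setting x·5.2 + (1 − x) = 3.61 and solving: x = (3.61 − 1)/(5.2 − 1) = 0.62.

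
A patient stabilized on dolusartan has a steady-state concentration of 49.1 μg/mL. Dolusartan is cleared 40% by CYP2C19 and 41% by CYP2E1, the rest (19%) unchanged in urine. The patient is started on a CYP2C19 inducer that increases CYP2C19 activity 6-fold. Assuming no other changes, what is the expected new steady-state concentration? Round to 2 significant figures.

16 μg/mL

The CYP2C19 pathway (40% of clearance) increases to 6× activity: 0.4 × 6 = 2.4.
CYP2E1 (41%) and the residual 19% are unaffected.
CL_new/CL_old = 2.4 + 0.41 + 0.19 = 3.
With dosing unchanged, steady-state concentration scales as 1/CL: 49.1 / 3 = 16 μg/mL.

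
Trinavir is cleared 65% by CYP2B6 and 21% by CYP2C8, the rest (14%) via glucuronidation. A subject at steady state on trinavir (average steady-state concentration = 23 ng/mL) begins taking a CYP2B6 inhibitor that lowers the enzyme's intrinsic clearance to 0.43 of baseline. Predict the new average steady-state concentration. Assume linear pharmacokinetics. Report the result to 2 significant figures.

The CYP2B6 pathway (65% of clearance) falls to 0.43× activity: 0.65 × 0.43 = 0.2795.
CYP2C8 (21%) and the residual 14% are unaffected.
Relative clearance = 0.2795 + 0.21 + 0.14 = 0.6295.
With dosing unchanged, average steady-state concentration scales as 1/CL: 23 / 0.6295 = 37 ng/mL.

37 ng/mL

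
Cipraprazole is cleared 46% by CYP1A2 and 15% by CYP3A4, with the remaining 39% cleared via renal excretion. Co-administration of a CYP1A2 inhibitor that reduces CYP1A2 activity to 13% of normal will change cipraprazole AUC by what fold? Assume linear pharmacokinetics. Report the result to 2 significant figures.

1.7

The CYP1A2 pathway (46% of clearance) is reduced to 0.13× activity: 0.46 × 0.13 = 0.0598.
CYP3A4 (15%) and the residual 39% are unaffected.
Relative clearance = 0.0598 + 0.15 + 0.39 = 0.5998.
AUC ratio = CL_old/CL_new = 1 / 0.5998 = 1.7.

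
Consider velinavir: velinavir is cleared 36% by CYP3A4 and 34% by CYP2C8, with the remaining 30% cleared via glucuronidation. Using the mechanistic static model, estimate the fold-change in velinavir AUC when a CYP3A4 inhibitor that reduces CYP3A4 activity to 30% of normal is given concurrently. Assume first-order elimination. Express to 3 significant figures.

CYP3A4: 0.36 × 0.3 = 0.108
CYP2C8: 0.34 (unchanged)
Other: 0.3 (unchanged)
New clearance relative to baseline: 0.108 + 0.34 + 0.3 = 0.748.
AUC is inversely proportional to clearance, so the fold-change is 1 / 0.748 = 1.34.

1.34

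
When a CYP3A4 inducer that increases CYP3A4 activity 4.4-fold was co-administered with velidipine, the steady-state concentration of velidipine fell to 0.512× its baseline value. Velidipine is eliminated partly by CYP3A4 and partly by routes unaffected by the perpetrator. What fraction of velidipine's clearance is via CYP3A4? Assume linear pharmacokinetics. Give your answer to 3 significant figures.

Write x for the fraction cleared via CYP3A4. The observed steady-state concentration change means clearance rose to 1/0.512 = 1.953 of baseline.
Only the CYP3A4 route changed, so 1.953 = x·4.4 + (1 − x), giving x = 0.280.

0.280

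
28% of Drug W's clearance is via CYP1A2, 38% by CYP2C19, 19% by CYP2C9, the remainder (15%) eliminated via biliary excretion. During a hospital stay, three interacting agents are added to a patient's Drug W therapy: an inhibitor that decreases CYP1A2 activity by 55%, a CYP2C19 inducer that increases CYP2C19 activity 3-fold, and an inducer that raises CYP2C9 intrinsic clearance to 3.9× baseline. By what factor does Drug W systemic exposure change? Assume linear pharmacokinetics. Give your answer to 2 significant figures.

CYP1A2: 0.28 × 0.45 = 0.126
CYP2C19: 0.38 × 3 = 1.14
CYP2C9: 0.19 × 3.9 = 0.741
Other: 0.15 (unchanged)
CL_new/CL_old = 0.126 + 1.14 + 0.741 + 0.15 = 2.157.
Because systemic exposure varies inversely with clearance, the combined effect is 1 / 2.157 = 0.46.

0.46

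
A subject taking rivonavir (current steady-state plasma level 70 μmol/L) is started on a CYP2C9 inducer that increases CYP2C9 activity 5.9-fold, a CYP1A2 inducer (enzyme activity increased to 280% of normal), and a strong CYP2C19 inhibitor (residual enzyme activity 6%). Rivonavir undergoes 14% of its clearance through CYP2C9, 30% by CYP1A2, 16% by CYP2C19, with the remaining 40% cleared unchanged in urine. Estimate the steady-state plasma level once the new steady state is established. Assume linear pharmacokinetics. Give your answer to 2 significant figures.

The CYP2C9 pathway (14% of clearance) rises to 5.9× activity: 0.14 × 5.9 = 0.826.
The CYP1A2 pathway (30% of clearance) is boosted to 2.8× activity: 0.3 × 2.8 = 0.84.
The CYP2C19 pathway (16% of clearance) falls to 0.06× activity: 0.16 × 0.06 = 0.0096.
The remaining 40% of clearance is unaffected.
New clearance relative to baseline: 0.826 + 0.84 + 0.0096 + 0.4 = 2.0756.
Steady-state plasma level ∝ 1/CL: new value = 70 / 2.0756 = 34 μmol/L.

34 μmol/L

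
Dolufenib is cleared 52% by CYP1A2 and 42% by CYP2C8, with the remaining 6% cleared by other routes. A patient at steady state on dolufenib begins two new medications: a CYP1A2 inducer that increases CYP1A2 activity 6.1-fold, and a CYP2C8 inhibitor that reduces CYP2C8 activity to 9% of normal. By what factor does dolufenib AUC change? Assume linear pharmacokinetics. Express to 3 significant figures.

0.306

CYP1A2: 0.52 × 6.1 = 3.172
CYP2C8: 0.42 × 0.09 = 0.0378
Other: 0.06 (unchanged)
Relative clearance = 3.172 + 0.0378 + 0.06 = 3.2698.
AUC ∝ 1/CL: fold-change = 1 / 3.2698 = 0.306.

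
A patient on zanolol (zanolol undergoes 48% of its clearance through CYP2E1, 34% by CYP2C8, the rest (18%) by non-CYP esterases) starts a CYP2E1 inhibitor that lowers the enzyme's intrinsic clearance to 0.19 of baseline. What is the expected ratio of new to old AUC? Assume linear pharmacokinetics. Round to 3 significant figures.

CYP2E1: 0.48 × 0.19 = 0.0912
CYP2C8: 0.34 (unchanged)
Other: 0.18 (unchanged)
Relative clearance = 0.0912 + 0.34 + 0.18 = 0.6112.
AUC ratio = CL_old/CL_new = 1 / 0.6112 = 1.64.

1.64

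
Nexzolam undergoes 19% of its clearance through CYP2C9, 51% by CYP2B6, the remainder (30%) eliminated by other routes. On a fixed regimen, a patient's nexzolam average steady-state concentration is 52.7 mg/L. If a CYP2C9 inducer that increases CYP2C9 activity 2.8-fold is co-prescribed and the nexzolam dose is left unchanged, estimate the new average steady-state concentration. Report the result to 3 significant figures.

The CYP2C9 pathway (19% of clearance) increases to 2.8× activity: 0.19 × 2.8 = 0.532.
CYP2B6 (51%) and the residual 30% are unaffected.
Relative clearance = 0.532 + 0.51 + 0.3 = 1.342.
New average steady-state concentration = baseline ÷ relative clearance = 52.7 / 1.342 = 39.3 mg/L.

39.3 mg/L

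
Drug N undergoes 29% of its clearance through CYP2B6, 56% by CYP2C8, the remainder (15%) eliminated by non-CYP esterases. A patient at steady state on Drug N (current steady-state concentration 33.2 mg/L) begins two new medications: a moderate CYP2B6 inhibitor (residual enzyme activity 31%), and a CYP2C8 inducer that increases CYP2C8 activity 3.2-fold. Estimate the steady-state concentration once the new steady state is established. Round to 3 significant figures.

16.3 mg/L

CYP2B6: 0.29 × 0.31 = 0.0899
CYP2C8: 0.56 × 3.2 = 1.792
Other: 0.15 (unchanged)
New clearance relative to baseline: 0.0899 + 1.792 + 0.15 = 2.0319.
New steady-state concentration = 33.2 / 2.0319 = 16.3 mg/L (concentration scales inversely with clearance).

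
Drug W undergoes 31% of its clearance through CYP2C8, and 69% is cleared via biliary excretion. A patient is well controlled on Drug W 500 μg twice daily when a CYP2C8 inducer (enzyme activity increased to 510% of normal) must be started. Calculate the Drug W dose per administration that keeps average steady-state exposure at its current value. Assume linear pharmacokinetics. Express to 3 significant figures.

The CYP2C8 pathway (31% of clearance) rises to 5.1× activity: 0.31 × 5.1 = 1.581.
Non-CYP routes (69%) are unchanged.
New clearance relative to baseline: 1.581 + 0.69 = 2.271.
To maintain the same steady-state level, dose must scale with clearance: new dose = 500 × 2.271 = 1.14 × 10³ μg.

1.14 × 10³ μg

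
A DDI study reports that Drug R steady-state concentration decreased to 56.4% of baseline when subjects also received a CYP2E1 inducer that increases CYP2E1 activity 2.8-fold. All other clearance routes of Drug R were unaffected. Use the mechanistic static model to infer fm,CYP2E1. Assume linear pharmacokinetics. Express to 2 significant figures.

0.43

CL'/CL = 1 / 0.564 = 1.773
2.8·fm + (1 − fm) = 1.773
fm = (1.773 − 1) / (2.8 − 1) = 0.43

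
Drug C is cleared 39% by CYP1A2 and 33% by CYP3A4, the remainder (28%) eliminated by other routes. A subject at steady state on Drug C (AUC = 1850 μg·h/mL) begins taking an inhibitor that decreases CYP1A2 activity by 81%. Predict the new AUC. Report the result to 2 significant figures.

CYP1A2: 0.39 × 0.19 = 0.0741
CYP3A4: 0.33 (unchanged)
Other: 0.28 (unchanged)
Relative clearance = 0.0741 + 0.33 + 0.28 = 0.6841.
New AUC = baseline ÷ relative clearance = 1850 / 0.6841 = 2.7 × 10³ μg·h/mL.

2.7 × 10³ μg·h/mL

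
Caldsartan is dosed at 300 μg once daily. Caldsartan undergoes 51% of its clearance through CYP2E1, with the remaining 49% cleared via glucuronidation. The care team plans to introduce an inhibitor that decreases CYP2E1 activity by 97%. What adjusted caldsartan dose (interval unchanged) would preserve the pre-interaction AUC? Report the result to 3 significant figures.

152 μg

The CYP2E1 pathway (51% of clearance) falls to 0.03× activity: 0.51 × 0.03 = 0.0153.
The remaining 49% of clearance is unaffected.
New clearance relative to baseline: 0.0153 + 0.49 = 0.5053.
Css,avg = (dose rate)/CL, so holding Css fixed requires dose ∝ CL: 300 × 0.5053 = 152 μg.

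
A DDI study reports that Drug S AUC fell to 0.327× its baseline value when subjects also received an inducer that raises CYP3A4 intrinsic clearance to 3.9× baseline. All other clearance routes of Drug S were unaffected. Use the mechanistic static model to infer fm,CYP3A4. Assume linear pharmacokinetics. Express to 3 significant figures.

0.710

Let fm be the CYP3A4 fraction. New clearance relative to baseline = fm × 3.9 + (1 − fm).
AUC ratio = 1 / (new CL fraction), so new CL fraction = 1 / 0.327 = 3.058.
fm × 3.9 + 1 − fm = 3.058  ⇒  fm × (3.9 − 1) = 2.058  ⇒  fm = 0.710.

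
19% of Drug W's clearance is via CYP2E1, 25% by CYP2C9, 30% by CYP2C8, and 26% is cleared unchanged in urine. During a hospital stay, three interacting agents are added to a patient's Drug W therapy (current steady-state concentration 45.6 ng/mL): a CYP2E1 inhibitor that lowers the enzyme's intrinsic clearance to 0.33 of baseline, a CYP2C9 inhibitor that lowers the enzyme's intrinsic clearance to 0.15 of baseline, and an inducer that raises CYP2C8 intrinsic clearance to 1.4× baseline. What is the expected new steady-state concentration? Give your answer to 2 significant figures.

The CYP2E1 pathway (19% of clearance) is reduced to 0.33× activity: 0.19 × 0.33 = 0.0627.
The CYP2C9 pathway (25% of clearance) falls to 0.15× activity: 0.25 × 0.15 = 0.0375.
The CYP2C8 pathway (30% of clearance) is boosted to 1.4× activity: 0.3 × 1.4 = 0.42.
The remaining 26% of clearance is unaffected.
CL_new/CL_old = 0.0627 + 0.0375 + 0.42 + 0.26 = 0.7802.
New steady-state concentration = 45.6 / 0.7802 = 58 ng/mL (concentration scales inversely with clearance).

58 ng/mL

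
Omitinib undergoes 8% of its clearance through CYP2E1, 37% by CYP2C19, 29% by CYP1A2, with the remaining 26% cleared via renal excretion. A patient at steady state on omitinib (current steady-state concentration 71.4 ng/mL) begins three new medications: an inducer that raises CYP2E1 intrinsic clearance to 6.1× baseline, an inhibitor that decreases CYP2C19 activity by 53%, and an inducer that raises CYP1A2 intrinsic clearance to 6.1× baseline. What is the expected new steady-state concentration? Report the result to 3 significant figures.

CYP2E1: 0.08 × 6.1 = 0.488
CYP2C19: 0.37 × 0.47 = 0.1739
CYP1A2: 0.29 × 6.1 = 1.769
Other: 0.26 (unchanged)
Relative clearance = 0.488 + 0.1739 + 1.769 + 0.26 = 2.6909.
Steady-state concentration ∝ 1/CL: new value = 71.4 / 2.6909 = 26.5 ng/mL.

26.5 ng/mL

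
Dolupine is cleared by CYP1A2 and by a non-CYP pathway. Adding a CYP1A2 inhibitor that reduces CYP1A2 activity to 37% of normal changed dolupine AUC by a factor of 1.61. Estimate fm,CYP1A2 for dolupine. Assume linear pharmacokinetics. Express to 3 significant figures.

CL'/CL = 1 / 1.61 = 0.6211
0.37·fm + (1 − fm) = 0.6211
fm = (0.6211 − 1) / (0.37 − 1) = 0.601

0.601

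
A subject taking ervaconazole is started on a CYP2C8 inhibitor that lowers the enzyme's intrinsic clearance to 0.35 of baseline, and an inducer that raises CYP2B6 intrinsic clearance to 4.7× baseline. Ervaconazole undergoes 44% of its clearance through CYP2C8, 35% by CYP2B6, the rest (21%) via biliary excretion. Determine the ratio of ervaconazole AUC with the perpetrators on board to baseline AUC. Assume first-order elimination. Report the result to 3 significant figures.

0.498

The CYP2C8 pathway (44% of clearance) falls to 0.35× activity: 0.44 × 0.35 = 0.154.
The CYP2B6 pathway (35% of clearance) rises to 4.7× activity: 0.35 × 4.7 = 1.645.
The remaining 21% of clearance is unaffected.
CL_new/CL_old = 0.154 + 1.645 + 0.21 = 2.009.
Because AUC varies inversely with clearance, the combined effect is 1 / 2.009 = 0.498.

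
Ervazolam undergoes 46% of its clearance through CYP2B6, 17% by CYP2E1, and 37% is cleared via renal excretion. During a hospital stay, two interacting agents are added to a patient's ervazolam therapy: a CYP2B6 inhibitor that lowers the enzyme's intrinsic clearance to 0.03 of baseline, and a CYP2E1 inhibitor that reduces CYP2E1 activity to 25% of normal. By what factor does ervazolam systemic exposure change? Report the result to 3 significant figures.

2.35

The CYP2B6 pathway (46% of clearance) is reduced to 0.03× activity: 0.46 × 0.03 = 0.0138.
The CYP2E1 pathway (17% of clearance) is reduced to 0.25× activity: 0.17 × 0.25 = 0.0425.
The remaining 37% of clearance is unaffected.
New clearance relative to baseline: 0.0138 + 0.0425 + 0.37 = 0.4263.
Systemic exposure ∝ 1/CL: fold-change = 1 / 0.4263 = 2.35.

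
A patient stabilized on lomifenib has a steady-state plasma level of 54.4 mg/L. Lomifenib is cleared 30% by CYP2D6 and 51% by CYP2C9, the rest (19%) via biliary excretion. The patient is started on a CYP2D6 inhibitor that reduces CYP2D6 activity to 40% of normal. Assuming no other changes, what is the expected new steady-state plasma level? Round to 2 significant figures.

The CYP2D6 pathway (30% of clearance) falls to 0.4× activity: 0.3 × 0.4 = 0.12.
CYP2C9 (51%) and the residual 19% are unaffected.
Relative clearance = 0.12 + 0.51 + 0.19 = 0.82.
With dosing unchanged, steady-state plasma level scales as 1/CL: 54.4 / 0.82 = 66 mg/L.

66 mg/L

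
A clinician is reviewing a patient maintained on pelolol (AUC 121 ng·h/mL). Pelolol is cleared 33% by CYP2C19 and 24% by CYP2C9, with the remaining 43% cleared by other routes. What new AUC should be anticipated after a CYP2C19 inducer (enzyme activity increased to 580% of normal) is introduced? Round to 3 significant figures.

CYP2C19: 0.33 × 5.8 = 1.914
CYP2C9: 0.24 (unchanged)
Other: 0.43 (unchanged)
New clearance relative to baseline: 1.914 + 0.24 + 0.43 = 2.584.
AUC ∝ 1/CL, so new value = 121 / 2.584 = 46.8 ng·h/mL.

46.8 ng·h/mL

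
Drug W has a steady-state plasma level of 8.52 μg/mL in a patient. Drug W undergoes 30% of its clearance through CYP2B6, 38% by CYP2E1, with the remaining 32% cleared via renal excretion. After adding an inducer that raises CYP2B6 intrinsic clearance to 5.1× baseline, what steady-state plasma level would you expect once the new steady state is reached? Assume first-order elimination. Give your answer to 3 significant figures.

3.82 μg/mL

The CYP2B6 pathway (30% of clearance) rises to 5.1× activity: 0.3 × 5.1 = 1.53.
CYP2E1 (38%) and the residual 32% are unaffected.
Relative clearance = 1.53 + 0.38 + 0.32 = 2.23.
Steady-state plasma level ∝ 1/CL, so new value = 8.52 / 2.23 = 3.82 μg/mL.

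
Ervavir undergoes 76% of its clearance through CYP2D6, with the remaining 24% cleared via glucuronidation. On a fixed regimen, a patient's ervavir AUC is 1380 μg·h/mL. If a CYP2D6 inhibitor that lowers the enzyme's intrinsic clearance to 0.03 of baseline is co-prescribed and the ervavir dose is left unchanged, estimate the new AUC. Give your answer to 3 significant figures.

5.25 × 10³ μg·h/mL

The CYP2D6 pathway (76% of clearance) falls to 0.03× activity: 0.76 × 0.03 = 0.0228.
Non-CYP routes (24%) are unchanged.
Relative clearance = 0.0228 + 0.24 = 0.2628.
New AUC = baseline ÷ relative clearance = 1380 / 0.2628 = 5.25 × 10³ μg·h/mL.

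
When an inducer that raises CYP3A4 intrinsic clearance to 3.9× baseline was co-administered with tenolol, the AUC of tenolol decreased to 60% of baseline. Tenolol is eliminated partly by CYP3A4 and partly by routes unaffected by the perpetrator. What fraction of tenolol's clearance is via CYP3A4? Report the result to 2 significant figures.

0.23

Let fm be the CYP3A4 fraction. New clearance relative to baseline = fm × 3.9 + (1 − fm).
AUC ratio = 1 / (new CL fraction), so new CL fraction = 1 / 0.600 = 1.667.
fm × 3.9 + 1 − fm = 1.667  ⇒  fm × (3.9 − 1) = 0.6667  ⇒  fm = 0.23.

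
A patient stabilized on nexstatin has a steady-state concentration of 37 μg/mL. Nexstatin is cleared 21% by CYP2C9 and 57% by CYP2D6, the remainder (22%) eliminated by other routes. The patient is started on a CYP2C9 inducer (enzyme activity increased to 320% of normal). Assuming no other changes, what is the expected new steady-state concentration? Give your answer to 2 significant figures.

25 μg/mL

The CYP2C9 pathway (21% of clearance) is boosted to 3.2× activity: 0.21 × 3.2 = 0.672.
CYP2D6 (57%) and the residual 22% are unaffected.
Relative clearance = 0.672 + 0.57 + 0.22 = 1.462.
New steady-state concentration = baseline ÷ relative clearance = 37 / 1.462 = 25 μg/mL.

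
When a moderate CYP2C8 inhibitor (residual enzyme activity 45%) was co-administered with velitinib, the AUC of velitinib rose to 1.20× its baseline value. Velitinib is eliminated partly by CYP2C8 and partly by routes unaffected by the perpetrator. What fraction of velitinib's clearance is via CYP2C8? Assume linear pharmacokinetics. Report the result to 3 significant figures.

0.303

Write x for the fraction cleared via CYP2C8. The observed AUC change means clearance fell to 1/1.20 = 0.8333 of baseline.
Only the CYP2C8 route changed, so 0.8333 = x·0.45 + (1 − x), giving x = 0.303.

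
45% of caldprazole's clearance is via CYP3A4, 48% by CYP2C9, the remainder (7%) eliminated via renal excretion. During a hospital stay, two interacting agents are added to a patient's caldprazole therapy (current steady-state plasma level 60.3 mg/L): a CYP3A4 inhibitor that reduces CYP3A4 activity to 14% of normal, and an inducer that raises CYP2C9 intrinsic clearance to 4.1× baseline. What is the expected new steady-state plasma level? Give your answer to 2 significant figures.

CYP3A4: 0.45 × 0.14 = 0.063
CYP2C9: 0.48 × 4.1 = 1.968
Other: 0.07 (unchanged)
Relative clearance = 0.063 + 1.968 + 0.07 = 2.101.
Steady-state plasma level ∝ 1/CL: new value = 60.3 / 2.101 = 29 mg/L.

29 mg/L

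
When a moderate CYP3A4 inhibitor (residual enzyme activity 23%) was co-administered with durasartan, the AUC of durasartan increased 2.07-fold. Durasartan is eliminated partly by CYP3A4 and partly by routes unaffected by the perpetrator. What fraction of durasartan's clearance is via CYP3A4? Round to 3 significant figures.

0.671

Let fm be the CYP3A4 fraction. New clearance relative to baseline = fm × 0.23 + (1 − fm).
AUC ratio = 1 / (new CL fraction), so new CL fraction = 1 / 2.07 = 0.4831.
fm × 0.23 + 1 − fm = 0.4831  ⇒  fm × (0.23 − 1) = −0.5169  ⇒  fm = 0.671.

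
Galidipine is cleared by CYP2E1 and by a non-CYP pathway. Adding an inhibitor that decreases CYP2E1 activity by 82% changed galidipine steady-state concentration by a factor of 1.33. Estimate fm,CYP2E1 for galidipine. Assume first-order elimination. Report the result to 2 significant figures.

Call the CYP2E1 fraction fm. After the interaction, CL_new/CL_old = fm × 0.18 + (1 − fm).
Steady-state concentration ratio = 1 / (new CL fraction), so new CL fraction = 1 / 1.33 = 0.7519.
fm × 0.18 + 1 − fm = 0.7519  ⇒  fm × (0.18 − 1) = −0.2481  ⇒  fm = 0.30.

0.30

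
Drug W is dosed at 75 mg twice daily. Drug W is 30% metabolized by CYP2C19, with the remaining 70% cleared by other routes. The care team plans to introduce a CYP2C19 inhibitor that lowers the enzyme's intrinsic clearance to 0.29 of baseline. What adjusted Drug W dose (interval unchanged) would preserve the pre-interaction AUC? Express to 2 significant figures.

The CYP2C19 pathway (30% of clearance) is reduced to 0.29× activity: 0.3 × 0.29 = 0.087.
Non-CYP routes (70%) are unchanged.
CL_new/CL_old = 0.087 + 0.7 = 0.787.
Exposure is unchanged when dose changes in proportion to clearance. New dose = 75 mg × 0.787 = 59 mg.

59 mg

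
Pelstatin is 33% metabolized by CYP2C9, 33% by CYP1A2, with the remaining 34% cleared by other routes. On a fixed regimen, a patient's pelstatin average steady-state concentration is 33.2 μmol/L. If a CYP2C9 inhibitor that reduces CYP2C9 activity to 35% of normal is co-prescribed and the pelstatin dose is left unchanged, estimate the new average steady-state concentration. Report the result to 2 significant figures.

The CYP2C9 pathway (33% of clearance) drops to 0.35× activity: 0.33 × 0.35 = 0.1155.
CYP1A2 (33%) and the residual 34% are unaffected.
CL_new/CL_old = 0.1155 + 0.33 + 0.34 = 0.7855.
New average steady-state concentration = baseline ÷ relative clearance = 33.2 / 0.7855 = 42 μmol/L.

42 μmol/L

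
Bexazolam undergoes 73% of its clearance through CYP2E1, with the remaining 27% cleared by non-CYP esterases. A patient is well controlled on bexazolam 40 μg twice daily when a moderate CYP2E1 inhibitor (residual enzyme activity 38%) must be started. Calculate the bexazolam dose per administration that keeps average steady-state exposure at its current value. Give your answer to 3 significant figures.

21.9 μg

CYP2E1: 0.73 × 0.38 = 0.2774
Other: 0.27 (unchanged)
New clearance relative to baseline: 0.2774 + 0.27 = 0.5474.
Exposure is unchanged when dose changes in proportion to clearance. New dose = 40 μg × 0.5474 = 21.9 μg.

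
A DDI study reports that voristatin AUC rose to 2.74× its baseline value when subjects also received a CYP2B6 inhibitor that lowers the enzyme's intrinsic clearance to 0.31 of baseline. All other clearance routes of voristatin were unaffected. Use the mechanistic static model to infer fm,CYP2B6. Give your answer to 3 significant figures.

Call the CYP2B6 fraction fm. After the interaction, CL_new/CL_old = fm × 0.31 + (1 − fm).
AUC ratio = 1 / (new CL fraction), so new CL fraction = 1 / 2.74 = 0.365.
fm × 0.31 + 1 − fm = 0.365  ⇒  fm × (0.31 − 1) = −0.635  ⇒  fm = 0.920.

0.920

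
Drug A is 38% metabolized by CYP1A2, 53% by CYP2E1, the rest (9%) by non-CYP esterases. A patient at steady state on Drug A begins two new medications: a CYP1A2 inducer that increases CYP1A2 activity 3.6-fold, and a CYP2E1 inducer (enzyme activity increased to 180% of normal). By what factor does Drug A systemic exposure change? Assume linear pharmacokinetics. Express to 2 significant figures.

The CYP1A2 pathway (38% of clearance) is boosted to 3.6× activity: 0.38 × 3.6 = 1.368.
The CYP2E1 pathway (53% of clearance) is boosted to 1.8× activity: 0.53 × 1.8 = 0.954.
The remaining 9% of clearance is unaffected.
CL_new/CL_old = 1.368 + 0.954 + 0.09 = 2.412.
Systemic exposure ∝ 1/CL: fold-change = 1 / 2.412 = 0.41.

0.41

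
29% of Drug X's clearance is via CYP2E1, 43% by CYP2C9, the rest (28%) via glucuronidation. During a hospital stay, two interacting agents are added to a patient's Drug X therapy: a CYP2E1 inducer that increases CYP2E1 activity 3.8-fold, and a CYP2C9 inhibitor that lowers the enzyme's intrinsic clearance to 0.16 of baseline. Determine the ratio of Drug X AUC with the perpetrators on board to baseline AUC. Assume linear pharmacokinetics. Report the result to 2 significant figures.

0.69

CYP2E1: 0.29 × 3.8 = 1.102
CYP2C9: 0.43 × 0.16 = 0.0688
Other: 0.28 (unchanged)
New clearance relative to baseline: 1.102 + 0.0688 + 0.28 = 1.4508.
AUC ∝ 1/CL: fold-change = 1 / 1.4508 = 0.69.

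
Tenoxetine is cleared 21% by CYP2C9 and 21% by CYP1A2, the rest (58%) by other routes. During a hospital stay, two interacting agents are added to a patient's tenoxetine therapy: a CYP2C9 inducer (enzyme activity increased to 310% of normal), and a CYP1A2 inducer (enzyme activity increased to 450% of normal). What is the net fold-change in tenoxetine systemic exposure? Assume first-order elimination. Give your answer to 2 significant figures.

0.46

CYP2C9: 0.21 × 3.1 = 0.651
CYP1A2: 0.21 × 4.5 = 0.945
Other: 0.58 (unchanged)
Relative clearance = 0.651 + 0.945 + 0.58 = 2.176.
Net systemic exposure ratio = 1 / 2.176 = 0.46.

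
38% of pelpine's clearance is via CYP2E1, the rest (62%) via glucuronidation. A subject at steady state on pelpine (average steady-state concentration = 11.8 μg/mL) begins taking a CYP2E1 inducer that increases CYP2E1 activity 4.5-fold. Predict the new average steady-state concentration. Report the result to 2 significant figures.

The CYP2E1 pathway (38% of clearance) is boosted to 4.5× activity: 0.38 × 4.5 = 1.71.
Non-CYP routes (62%) are unchanged.
Relative clearance = 1.71 + 0.62 = 2.33.
Average steady-state concentration ∝ 1/CL, so new value = 11.8 / 2.33 = 5.1 μg/mL.

5.1 μg/mL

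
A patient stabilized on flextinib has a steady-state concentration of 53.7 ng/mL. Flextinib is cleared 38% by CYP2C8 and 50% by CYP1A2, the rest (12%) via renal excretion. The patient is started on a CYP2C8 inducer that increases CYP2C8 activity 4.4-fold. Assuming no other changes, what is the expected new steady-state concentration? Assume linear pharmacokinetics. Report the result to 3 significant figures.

23.4 ng/mL

The CYP2C8 pathway (38% of clearance) is boosted to 4.4× activity: 0.38 × 4.4 = 1.672.
CYP1A2 (50%) and the residual 12% are unaffected.
New clearance relative to baseline: 1.672 + 0.5 + 0.12 = 2.292.
New steady-state concentration = baseline ÷ relative clearance = 53.7 / 2.292 = 23.4 ng/mL.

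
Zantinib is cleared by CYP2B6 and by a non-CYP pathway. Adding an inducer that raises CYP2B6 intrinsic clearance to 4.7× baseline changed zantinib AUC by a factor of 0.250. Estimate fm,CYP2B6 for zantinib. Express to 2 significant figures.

0.81

Call the CYP2B6 fraction fm. After the interaction, CL_new/CL_old = fm × 4.7 + (1 − fm).
AUC ratio = 1 / (new CL fraction), so new CL fraction = 1 / 0.250 = 4.
fm × 4.7 + 1 − fm = 4  ⇒  fm × (4.7 − 1) = 3  ⇒  fm = 0.81.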